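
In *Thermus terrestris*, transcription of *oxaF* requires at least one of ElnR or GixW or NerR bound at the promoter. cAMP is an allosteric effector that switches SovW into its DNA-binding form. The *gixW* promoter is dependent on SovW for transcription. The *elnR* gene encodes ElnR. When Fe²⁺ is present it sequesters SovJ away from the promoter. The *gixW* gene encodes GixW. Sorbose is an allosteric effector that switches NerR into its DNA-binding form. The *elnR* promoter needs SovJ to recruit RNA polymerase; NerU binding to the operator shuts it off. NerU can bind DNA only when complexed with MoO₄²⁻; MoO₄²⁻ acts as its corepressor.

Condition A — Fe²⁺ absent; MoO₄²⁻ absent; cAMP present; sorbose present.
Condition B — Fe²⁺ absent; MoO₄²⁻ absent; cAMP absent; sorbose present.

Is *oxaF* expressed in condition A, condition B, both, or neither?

both

Condition A:
Fe²⁺ is absent, so SovJ is active.
MoO₄²⁻ is absent, so NerU is inactive.
No repressor is bound and SovJ is active, so *elnR* is transcribed.
So ElnR is produced and active.
cAMP is present, so SovW is active.
No repressor is bound and SovW is active, so *gixW* is transcribed.
So GixW is produced and active.
Sorbose is present, so NerR is active.
Activator ElnR is present, so *oxaF* is transcribed.
→ *oxaF* is ON in A.
Condition B:
Fe²⁺ is absent, so SovJ is active.
MoO₄²⁻ is absent, so NerU is inactive.
No repressor is bound and SovJ is active, so *elnR* is transcribed.
So ElnR is produced and active.
cAMP is absent, so SovW is inactive.
Required activator SovW is absent, so *gixW* is not transcribed.
So GixW is not produced.
Sorbose is present, so NerR is active.
Activator ElnR is present, so *oxaF* is transcribed.
→ *oxaF* is ON in B.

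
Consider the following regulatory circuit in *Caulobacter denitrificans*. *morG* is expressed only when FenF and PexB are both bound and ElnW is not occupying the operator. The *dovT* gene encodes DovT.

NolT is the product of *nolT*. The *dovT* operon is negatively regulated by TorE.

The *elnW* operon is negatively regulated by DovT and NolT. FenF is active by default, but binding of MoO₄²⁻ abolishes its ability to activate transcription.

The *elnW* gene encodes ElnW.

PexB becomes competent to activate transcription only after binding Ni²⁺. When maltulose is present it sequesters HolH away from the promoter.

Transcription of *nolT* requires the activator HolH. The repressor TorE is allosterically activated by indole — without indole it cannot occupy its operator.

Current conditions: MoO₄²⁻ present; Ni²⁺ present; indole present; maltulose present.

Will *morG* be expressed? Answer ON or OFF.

MoO₄²⁻ is present, so FenF is inactive.
Ni²⁺ is present, so PexB is active.
Indole is present, so TorE is active.
With repressor TorE bound, *dovT* is not transcribed.
So DovT is not produced.
Maltulose is present, so HolH is inactive.
Required activator HolH is absent, so *nolT* is not transcribed.
So NolT is not produced.
With no repressor bound, *elnW* is transcribed.
So ElnW is produced and active.
With repressor ElnW bound, *morG* is not transcribed.

OFF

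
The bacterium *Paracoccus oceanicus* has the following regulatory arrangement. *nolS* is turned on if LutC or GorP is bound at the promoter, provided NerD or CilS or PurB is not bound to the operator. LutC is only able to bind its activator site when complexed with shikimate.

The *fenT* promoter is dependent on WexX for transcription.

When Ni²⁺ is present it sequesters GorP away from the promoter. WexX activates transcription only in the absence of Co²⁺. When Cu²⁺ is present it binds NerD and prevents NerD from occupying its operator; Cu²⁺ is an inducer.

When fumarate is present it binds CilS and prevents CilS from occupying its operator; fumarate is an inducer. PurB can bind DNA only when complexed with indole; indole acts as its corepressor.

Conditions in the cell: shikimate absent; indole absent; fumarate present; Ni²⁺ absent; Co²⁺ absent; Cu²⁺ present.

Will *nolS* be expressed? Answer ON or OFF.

Cu²⁺ is present, so NerD is inactive.
Fumarate is present, so CilS is inactive.
Indole is absent, so PurB is inactive.
Shikimate is absent, so LutC is inactive.
Ni²⁺ is absent, so GorP is active.
Activator GorP is present, so *nolS* is transcribed.

ON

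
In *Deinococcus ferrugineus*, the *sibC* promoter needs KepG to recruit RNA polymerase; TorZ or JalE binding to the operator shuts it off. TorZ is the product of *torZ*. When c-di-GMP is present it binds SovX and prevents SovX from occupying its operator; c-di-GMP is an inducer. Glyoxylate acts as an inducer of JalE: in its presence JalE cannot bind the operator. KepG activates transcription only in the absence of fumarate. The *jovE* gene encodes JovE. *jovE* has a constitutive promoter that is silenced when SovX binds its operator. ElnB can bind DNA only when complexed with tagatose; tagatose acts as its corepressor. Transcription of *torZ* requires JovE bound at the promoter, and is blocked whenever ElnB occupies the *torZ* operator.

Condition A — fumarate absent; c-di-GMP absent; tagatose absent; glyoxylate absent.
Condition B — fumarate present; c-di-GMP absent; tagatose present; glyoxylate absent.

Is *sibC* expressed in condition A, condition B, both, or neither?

neither

Condition A:
Fumarate is absent, so KepG is active.
c-di-GMP is absent, so SovX is active.
With repressor SovX bound, *jovE* is not transcribed.
So JovE is not produced.
Tagatose is absent, so ElnB is inactive.
Required activator JovE is absent, so *torZ* is not transcribed.
So TorZ is not produced.
Glyoxylate is absent, so JalE is active.
With repressor JalE bound, *sibC* is not transcribed.
→ *sibC* is OFF in A.
Condition B:
Fumarate is present, so KepG is inactive.
c-di-GMP is absent, so SovX is active.
With repressor SovX bound, *jovE* is not transcribed.
So JovE is not produced.
Tagatose is present, so ElnB is active.
With repressor ElnB bound, *torZ* is not transcribed.
So TorZ is not produced.
Glyoxylate is absent, so JalE is active.
With repressor JalE bound, *sibC* is not transcribed.
→ *sibC* is OFF in B.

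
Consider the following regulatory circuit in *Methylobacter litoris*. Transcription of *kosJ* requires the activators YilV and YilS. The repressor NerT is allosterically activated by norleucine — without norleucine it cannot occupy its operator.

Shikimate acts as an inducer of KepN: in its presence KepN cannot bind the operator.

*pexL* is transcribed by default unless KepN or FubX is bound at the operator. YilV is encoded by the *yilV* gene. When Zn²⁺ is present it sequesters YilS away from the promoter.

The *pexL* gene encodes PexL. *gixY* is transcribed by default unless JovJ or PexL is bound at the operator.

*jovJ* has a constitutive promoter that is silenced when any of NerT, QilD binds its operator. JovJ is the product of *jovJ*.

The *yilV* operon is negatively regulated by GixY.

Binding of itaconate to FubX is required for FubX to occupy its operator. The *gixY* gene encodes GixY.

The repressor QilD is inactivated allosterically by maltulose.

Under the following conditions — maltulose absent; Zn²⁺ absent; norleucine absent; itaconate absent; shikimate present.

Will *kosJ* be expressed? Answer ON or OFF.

Norleucine is absent, so NerT is inactive.
Maltulose is absent, so QilD is active.
With repressor QilD bound, *jovJ* is not transcribed.
So JovJ is not produced.
Shikimate is present, so KepN is inactive.
Itaconate is absent, so FubX is inactive.
With no repressor bound, *pexL* is transcribed.
So PexL is produced and active.
With repressor PexL bound, *gixY* is not transcribed.
So GixY is not produced.
With no repressor bound, *yilV* is transcribed.
So YilV is produced and active.
Zn²⁺ is absent, so YilS is active.
No repressor is bound and YilV and YilS are active, so *kosJ* is transcribed.

ON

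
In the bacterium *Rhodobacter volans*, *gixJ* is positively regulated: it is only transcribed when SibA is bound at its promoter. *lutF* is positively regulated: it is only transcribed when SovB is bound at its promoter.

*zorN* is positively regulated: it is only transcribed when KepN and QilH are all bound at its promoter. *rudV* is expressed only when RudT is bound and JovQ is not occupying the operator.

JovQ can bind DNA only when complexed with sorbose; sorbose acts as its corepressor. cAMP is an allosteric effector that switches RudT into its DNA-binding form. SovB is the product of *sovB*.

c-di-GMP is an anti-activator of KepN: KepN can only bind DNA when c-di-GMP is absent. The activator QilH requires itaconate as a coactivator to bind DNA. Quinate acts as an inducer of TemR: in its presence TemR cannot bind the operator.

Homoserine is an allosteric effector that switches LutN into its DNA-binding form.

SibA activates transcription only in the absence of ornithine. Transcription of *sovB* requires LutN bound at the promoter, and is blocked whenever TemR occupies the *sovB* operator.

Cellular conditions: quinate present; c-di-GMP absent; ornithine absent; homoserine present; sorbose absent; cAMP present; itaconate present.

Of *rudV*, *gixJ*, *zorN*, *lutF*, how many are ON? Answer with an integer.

4

cAMP is present, so RudT is active.
Sorbose is absent, so JovQ is inactive.
No repressor is bound and RudT is active, so *rudV* is transcribed.
→ *rudV* is ON.
Ornithine is absent, so SibA is active.
No repressor is bound and SibA is active, so *gixJ* is transcribed.
→ *gixJ* is ON.
c-di-GMP is absent, so KepN is active.
Itaconate is present, so QilH is active.
No repressor is bound and KepN and QilH are active, so *zorN* is transcribed.
→ *zorN* is ON.
Quinate is present, so TemR is inactive.
Homoserine is present, so LutN is active.
No repressor is bound and LutN is active, so *sovB* is transcribed.
So SovB is produced and active.
No repressor is bound and SovB is active, so *lutF* is transcribed.
→ *lutF* is ON.
4 of the 4 genes are transcribed.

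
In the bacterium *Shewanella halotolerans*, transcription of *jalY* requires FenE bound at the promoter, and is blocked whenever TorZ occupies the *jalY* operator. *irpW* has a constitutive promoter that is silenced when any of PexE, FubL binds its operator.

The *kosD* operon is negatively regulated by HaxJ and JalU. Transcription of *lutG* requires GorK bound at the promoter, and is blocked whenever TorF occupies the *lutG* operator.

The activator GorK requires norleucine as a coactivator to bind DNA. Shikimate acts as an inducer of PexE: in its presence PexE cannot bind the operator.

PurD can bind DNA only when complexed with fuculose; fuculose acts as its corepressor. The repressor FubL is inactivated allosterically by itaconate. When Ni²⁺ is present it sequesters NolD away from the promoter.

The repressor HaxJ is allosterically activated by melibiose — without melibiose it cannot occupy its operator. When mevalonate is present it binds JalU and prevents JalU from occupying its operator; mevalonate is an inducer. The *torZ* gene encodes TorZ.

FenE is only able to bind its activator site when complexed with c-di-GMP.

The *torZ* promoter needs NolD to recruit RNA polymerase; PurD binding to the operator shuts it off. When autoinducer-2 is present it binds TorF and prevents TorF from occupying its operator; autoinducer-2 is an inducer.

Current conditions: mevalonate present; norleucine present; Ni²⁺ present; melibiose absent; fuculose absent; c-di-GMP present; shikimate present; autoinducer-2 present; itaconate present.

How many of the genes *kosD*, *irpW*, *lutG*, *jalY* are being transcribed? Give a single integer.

Melibiose is absent, so HaxJ is inactive.
Mevalonate is present, so JalU is inactive.
With no repressor bound, *kosD* is transcribed.
→ *kosD* is ON.
Shikimate is present, so PexE is inactive.
Itaconate is present, so FubL is inactive.
With no repressor bound, *irpW* is transcribed.
→ *irpW* is ON.
Autoinducer-2 is present, so TorF is inactive.
Norleucine is present, so GorK is active.
No repressor is bound and GorK is active, so *lutG* is transcribed.
→ *lutG* is ON.
c-di-GMP is present, so FenE is active.
Fuculose is absent, so PurD is inactive.
Ni²⁺ is present, so NolD is inactive.
Required activator NolD is absent, so *torZ* is not transcribed.
So TorZ is not produced.
No repressor is bound and FenE is active, so *jalY* is transcribed.
→ *jalY* is ON.
4 of the 4 genes are transcribed.

4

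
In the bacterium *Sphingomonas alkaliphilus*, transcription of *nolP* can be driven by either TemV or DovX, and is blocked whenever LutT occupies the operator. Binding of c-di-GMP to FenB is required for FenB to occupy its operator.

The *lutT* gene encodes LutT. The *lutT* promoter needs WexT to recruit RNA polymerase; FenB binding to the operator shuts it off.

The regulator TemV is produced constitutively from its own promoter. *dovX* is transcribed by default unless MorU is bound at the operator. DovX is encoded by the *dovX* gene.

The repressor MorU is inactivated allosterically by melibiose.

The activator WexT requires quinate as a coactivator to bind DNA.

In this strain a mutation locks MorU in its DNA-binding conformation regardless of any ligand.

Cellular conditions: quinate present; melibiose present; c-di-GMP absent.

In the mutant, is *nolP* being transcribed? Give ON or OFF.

TemV is produced constitutively and is active.
MorU is constitutively active in this strain.
With repressor MorU bound, *dovX* is not transcribed.
So DovX is not produced.
Quinate is present, so WexT is active.
c-di-GMP is absent, so FenB is inactive.
No repressor is bound and WexT is active, so *lutT* is transcribed.
So LutT is produced and active.
With repressor LutT bound, *nolP* is not transcribed.

OFF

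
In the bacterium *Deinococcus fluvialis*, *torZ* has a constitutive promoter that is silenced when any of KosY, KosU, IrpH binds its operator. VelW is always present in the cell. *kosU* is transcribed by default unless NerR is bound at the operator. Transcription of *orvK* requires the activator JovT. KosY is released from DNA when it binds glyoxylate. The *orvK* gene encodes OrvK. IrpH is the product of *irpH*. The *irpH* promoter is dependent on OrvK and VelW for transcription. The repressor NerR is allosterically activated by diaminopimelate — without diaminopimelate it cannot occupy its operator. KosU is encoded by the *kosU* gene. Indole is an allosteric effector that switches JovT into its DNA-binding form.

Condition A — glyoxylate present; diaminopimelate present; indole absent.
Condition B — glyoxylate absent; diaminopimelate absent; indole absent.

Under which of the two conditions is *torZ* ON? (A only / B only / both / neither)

A only

Condition A:
Glyoxylate is present, so KosY is inactive.
Diaminopimelate is present, so NerR is active.
With repressor NerR bound, *kosU* is not transcribed.
So KosU is not produced.
Indole is absent, so JovT is inactive.
Required activator JovT is absent, so *orvK* is not transcribed.
So OrvK is not produced.
VelW is produced constitutively and is active.
Required activator OrvK is absent, so *irpH* is not transcribed.
So IrpH is not produced.
With no repressor bound, *torZ* is transcribed.
→ *torZ* is ON in A.
Condition B:
Glyoxylate is absent, so KosY is active.
Diaminopimelate is absent, so NerR is inactive.
With no repressor bound, *kosU* is transcribed.
So KosU is produced and active.
Indole is absent, so JovT is inactive.
Required activator JovT is absent, so *orvK* is not transcribed.
So OrvK is not produced.
VelW is produced constitutively and is active.
Required activator OrvK is absent, so *irpH* is not transcribed.
So IrpH is not produced.
With repressor KosY bound, *torZ* is not transcribed.
→ *torZ* is OFF in B.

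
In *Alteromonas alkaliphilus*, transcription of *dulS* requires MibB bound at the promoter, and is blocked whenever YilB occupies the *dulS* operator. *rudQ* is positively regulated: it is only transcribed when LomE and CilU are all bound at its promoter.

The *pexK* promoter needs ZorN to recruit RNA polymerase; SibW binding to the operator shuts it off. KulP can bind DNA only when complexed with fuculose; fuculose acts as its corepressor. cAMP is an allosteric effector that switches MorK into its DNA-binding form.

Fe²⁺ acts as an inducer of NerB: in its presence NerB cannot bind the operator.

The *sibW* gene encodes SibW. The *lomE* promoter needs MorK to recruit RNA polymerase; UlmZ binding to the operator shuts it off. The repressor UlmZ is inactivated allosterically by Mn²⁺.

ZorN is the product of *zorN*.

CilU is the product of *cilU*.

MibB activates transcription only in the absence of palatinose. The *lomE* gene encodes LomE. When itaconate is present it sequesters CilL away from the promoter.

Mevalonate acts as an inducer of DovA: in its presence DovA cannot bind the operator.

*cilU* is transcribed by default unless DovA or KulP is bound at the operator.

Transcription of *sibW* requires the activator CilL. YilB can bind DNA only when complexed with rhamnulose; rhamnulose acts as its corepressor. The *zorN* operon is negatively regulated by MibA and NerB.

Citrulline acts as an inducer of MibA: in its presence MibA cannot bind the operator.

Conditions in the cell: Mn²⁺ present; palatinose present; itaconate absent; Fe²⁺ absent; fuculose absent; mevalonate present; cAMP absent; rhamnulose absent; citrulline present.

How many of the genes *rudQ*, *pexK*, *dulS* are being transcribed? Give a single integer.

Mn²⁺ is present, so UlmZ is inactive.
cAMP is absent, so MorK is inactive.
Required activator MorK is absent, so *lomE* is not transcribed.
So LomE is not produced.
Mevalonate is present, so DovA is inactive.
Fuculose is absent, so KulP is inactive.
With no repressor bound, *cilU* is transcribed.
So CilU is produced and active.
Required activator LomE is absent, so *rudQ* is not transcribed.
→ *rudQ* is OFF.
Itaconate is absent, so CilL is active.
No repressor is bound and CilL is active, so *sibW* is transcribed.
So SibW is produced and active.
Citrulline is present, so MibA is inactive.
Fe²⁺ is absent, so NerB is active.
With repressor NerB bound, *zorN* is not transcribed.
So ZorN is not produced.
With repressor SibW bound, *pexK* is not transcribed.
→ *pexK* is OFF.
Palatinose is present, so MibB is inactive.
Rhamnulose is absent, so YilB is inactive.
Required activator MibB is absent, so *dulS* is not transcribed.
→ *dulS* is OFF.
0 of the 3 genes are transcribed.

0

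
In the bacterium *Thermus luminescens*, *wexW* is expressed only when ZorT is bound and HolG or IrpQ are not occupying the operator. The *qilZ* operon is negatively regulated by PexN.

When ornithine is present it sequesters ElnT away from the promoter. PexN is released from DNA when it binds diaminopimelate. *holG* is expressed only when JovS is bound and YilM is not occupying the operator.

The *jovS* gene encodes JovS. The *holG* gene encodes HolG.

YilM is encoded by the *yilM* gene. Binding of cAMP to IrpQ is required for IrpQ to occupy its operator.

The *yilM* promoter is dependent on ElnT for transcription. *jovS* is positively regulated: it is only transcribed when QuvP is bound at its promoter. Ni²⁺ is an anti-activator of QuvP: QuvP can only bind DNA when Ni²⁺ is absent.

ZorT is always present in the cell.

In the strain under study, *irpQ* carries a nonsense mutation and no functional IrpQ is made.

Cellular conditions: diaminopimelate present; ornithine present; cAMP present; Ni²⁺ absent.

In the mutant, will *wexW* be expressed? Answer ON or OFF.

Ni²⁺ is absent, so QuvP is active.
No repressor is bound and QuvP is active, so *jovS* is transcribed.
So JovS is produced and active.
Ornithine is present, so ElnT is inactive.
Required activator ElnT is absent, so *yilM* is not transcribed.
So YilM is not produced.
No repressor is bound and JovS is active, so *holG* is transcribed.
So HolG is produced and active.
IrpQ is non-functional in this strain, so it has no effect.
ZorT is produced constitutively and is active.
With repressor HolG bound, *wexW* is not transcribed.

OFF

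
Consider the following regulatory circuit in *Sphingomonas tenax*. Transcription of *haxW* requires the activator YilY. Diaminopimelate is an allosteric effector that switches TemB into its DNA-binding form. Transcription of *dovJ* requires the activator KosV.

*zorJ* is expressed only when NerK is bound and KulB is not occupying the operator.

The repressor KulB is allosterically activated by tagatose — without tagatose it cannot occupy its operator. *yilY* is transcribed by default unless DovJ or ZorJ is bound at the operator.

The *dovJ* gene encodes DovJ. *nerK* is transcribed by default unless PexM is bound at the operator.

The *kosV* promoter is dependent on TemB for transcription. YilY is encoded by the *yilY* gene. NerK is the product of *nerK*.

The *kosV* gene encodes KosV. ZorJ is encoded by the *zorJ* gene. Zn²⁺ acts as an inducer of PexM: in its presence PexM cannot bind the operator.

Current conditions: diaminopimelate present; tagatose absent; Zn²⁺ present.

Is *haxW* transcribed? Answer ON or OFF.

Diaminopimelate is present, so TemB is active.
No repressor is bound and TemB is active, so *kosV* is transcribed.
So KosV is produced and active.
No repressor is bound and KosV is active, so *dovJ* is transcribed.
So DovJ is produced and active.
Zn²⁺ is present, so PexM is inactive.
With no repressor bound, *nerK* is transcribed.
So NerK is produced and active.
Tagatose is absent, so KulB is inactive.
No repressor is bound and NerK is active, so *zorJ* is transcribed.
So ZorJ is produced and active.
With repressor DovJ bound, *yilY* is not transcribed.
So YilY is not produced.
Required activator YilY is absent, so *haxW* is not transcribed.

OFF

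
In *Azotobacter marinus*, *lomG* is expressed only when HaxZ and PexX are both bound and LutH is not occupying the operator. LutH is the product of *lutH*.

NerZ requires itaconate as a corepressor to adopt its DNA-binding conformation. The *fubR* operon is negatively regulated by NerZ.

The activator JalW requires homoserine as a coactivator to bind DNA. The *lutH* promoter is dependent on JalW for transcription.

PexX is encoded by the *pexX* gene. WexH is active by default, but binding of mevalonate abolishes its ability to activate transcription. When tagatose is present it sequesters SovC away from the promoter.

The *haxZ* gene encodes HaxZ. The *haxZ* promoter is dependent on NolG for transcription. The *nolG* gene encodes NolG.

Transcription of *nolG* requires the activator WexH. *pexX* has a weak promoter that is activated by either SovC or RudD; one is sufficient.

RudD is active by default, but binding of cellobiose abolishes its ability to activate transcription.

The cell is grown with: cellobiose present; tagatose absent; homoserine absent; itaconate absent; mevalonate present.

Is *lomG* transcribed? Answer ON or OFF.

Mevalonate is present, so WexH is inactive.
Required activator WexH is absent, so *nolG* is not transcribed.
So NolG is not produced.
Required activator NolG is absent, so *haxZ* is not transcribed.
So HaxZ is not produced.
Tagatose is absent, so SovC is active.
Cellobiose is present, so RudD is inactive.
Activator SovC is present, so *pexX* is transcribed.
So PexX is produced and active.
Homoserine is absent, so JalW is inactive.
Required activator JalW is absent, so *lutH* is not transcribed.
So LutH is not produced.
Required activator HaxZ is absent, so *lomG* is not transcribed.

OFF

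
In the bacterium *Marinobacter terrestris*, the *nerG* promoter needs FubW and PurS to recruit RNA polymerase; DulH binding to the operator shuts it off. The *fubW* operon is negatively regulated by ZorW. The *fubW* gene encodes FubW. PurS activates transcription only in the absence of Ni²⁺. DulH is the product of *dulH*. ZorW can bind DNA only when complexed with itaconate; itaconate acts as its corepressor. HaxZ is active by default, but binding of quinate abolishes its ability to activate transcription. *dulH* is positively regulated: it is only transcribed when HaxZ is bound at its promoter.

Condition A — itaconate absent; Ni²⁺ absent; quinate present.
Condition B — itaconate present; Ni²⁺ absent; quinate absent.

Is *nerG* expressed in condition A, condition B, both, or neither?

Condition A:
Itaconate is absent, so ZorW is inactive.
With no repressor bound, *fubW* is transcribed.
So FubW is produced and active.
Ni²⁺ is absent, so PurS is active.
Quinate is present, so HaxZ is inactive.
Required activator HaxZ is absent, so *dulH* is not transcribed.
So DulH is not produced.
No repressor is bound and FubW and PurS are active, so *nerG* is transcribed.
→ *nerG* is ON in A.
Condition B:
Itaconate is present, so ZorW is active.
With repressor ZorW bound, *fubW* is not transcribed.
So FubW is not produced.
Ni²⁺ is absent, so PurS is active.
Quinate is absent, so HaxZ is active.
No repressor is bound and HaxZ is active, so *dulH* is transcribed.
So DulH is produced and active.
With repressor DulH bound, *nerG* is not transcribed.
→ *nerG* is OFF in B.

A only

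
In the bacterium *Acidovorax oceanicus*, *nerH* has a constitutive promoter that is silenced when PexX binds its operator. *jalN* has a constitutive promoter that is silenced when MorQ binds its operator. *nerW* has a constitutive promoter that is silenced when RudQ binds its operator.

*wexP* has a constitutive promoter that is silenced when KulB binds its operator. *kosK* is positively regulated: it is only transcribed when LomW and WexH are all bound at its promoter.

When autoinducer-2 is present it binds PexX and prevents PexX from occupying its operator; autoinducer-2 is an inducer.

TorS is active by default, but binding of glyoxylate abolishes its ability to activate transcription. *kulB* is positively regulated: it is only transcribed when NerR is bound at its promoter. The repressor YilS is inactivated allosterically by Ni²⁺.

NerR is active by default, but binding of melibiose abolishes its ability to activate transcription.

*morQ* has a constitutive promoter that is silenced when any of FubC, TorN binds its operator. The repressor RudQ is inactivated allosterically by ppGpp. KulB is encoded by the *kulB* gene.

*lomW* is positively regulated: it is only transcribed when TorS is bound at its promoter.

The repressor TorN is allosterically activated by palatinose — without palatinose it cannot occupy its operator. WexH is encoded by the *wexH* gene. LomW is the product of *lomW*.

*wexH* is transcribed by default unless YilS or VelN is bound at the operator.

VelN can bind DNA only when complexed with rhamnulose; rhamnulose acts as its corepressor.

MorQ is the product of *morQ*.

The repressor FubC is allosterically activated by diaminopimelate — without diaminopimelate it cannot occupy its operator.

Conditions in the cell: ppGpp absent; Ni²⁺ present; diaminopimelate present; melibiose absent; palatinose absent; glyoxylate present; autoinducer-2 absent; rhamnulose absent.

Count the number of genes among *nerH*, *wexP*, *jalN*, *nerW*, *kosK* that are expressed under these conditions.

1

Autoinducer-2 is absent, so PexX is active.
With repressor PexX bound, *nerH* is not transcribed.
→ *nerH* is OFF.
Melibiose is absent, so NerR is active.
No repressor is bound and NerR is active, so *kulB* is transcribed.
So KulB is produced and active.
With repressor KulB bound, *wexP* is not transcribed.
→ *wexP* is OFF.
Diaminopimelate is present, so FubC is active.
Palatinose is absent, so TorN is inactive.
With repressor FubC bound, *morQ* is not transcribed.
So MorQ is not produced.
With no repressor bound, *jalN* is transcribed.
→ *jalN* is ON.
ppGpp is absent, so RudQ is active.
With repressor RudQ bound, *nerW* is not transcribed.
→ *nerW* is OFF.
Glyoxylate is present, so TorS is inactive.
Required activator TorS is absent, so *lomW* is not transcribed.
So LomW is not produced.
Ni²⁺ is present, so YilS is inactive.
Rhamnulose is absent, so VelN is inactive.
With no repressor bound, *wexH* is transcribed.
So WexH is produced and active.
Required activator LomW is absent, so *kosK* is not transcribed.
→ *kosK* is OFF.
1 of the 5 genes is transcribed.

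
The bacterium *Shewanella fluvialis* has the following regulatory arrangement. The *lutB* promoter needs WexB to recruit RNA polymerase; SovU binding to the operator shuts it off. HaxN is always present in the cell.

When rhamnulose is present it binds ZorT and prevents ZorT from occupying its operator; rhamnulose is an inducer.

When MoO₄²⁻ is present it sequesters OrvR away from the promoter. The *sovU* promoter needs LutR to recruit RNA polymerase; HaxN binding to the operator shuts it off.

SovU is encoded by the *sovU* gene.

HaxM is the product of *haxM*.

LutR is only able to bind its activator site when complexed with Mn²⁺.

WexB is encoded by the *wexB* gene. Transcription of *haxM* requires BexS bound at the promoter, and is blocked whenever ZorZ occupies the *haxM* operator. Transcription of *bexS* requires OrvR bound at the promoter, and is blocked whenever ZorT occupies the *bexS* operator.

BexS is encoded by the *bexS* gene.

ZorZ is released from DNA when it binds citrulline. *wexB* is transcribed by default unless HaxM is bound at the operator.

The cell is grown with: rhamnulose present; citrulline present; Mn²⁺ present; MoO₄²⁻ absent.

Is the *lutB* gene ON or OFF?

OFF

Citrulline is present, so ZorZ is inactive.
MoO₄²⁻ is absent, so OrvR is active.
Rhamnulose is present, so ZorT is inactive.
No repressor is bound and OrvR is active, so *bexS* is transcribed.
So BexS is produced and active.
No repressor is bound and BexS is active, so *haxM* is transcribed.
So HaxM is produced and active.
With repressor HaxM bound, *wexB* is not transcribed.
So WexB is not produced.
HaxN is produced constitutively and is active.
Mn²⁺ is present, so LutR is active.
With repressor HaxN bound, *sovU* is not transcribed.
So SovU is not produced.
Required activator WexB is absent, so *lutB* is not transcribed.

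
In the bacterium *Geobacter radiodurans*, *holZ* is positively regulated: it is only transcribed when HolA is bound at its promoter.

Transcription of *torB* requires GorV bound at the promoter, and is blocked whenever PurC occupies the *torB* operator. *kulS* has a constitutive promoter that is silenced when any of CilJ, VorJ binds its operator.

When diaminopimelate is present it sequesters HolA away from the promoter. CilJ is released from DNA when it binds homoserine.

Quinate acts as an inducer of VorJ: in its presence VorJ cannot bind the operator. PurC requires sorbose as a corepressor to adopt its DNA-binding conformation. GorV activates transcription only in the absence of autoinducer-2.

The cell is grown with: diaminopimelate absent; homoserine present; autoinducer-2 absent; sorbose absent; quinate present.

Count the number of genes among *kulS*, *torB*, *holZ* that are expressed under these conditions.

Homoserine is present, so CilJ is inactive.
Quinate is present, so VorJ is inactive.
With no repressor bound, *kulS* is transcribed.
→ *kulS* is ON.
Autoinducer-2 is absent, so GorV is active.
Sorbose is absent, so PurC is inactive.
No repressor is bound and GorV is active, so *torB* is transcribed.
→ *torB* is ON.
Diaminopimelate is absent, so HolA is active.
No repressor is bound and HolA is active, so *holZ* is transcribed.
→ *holZ* is ON.
3 of the 3 genes are transcribed.

3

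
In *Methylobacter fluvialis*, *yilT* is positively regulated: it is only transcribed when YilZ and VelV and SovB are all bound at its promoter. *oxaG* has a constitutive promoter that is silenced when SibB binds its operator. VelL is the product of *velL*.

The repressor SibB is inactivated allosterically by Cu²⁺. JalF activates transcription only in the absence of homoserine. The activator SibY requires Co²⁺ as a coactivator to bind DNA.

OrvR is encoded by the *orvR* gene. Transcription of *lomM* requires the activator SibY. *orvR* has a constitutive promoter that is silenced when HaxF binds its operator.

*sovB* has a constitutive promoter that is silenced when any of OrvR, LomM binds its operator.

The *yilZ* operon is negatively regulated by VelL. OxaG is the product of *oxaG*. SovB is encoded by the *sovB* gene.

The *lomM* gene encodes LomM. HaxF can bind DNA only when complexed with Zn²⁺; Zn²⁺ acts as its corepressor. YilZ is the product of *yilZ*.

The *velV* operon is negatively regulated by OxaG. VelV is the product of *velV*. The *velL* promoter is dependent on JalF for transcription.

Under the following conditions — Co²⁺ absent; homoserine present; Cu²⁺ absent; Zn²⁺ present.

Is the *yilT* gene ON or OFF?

ON

Homoserine is present, so JalF is inactive.
Required activator JalF is absent, so *velL* is not transcribed.
So VelL is not produced.
With no repressor bound, *yilZ* is transcribed.
So YilZ is produced and active.
Cu²⁺ is absent, so SibB is active.
With repressor SibB bound, *oxaG* is not transcribed.
So OxaG is not produced.
With no repressor bound, *velV* is transcribed.
So VelV is produced and active.
Zn²⁺ is present, so HaxF is active.
With repressor HaxF bound, *orvR* is not transcribed.
So OrvR is not produced.
Co²⁺ is absent, so SibY is inactive.
Required activator SibY is absent, so *lomM* is not transcribed.
So LomM is not produced.
With no repressor bound, *sovB* is transcribed.
So SovB is produced and active.
No repressor is bound and YilZ and VelV and SovB are active, so *yilT* is transcribed.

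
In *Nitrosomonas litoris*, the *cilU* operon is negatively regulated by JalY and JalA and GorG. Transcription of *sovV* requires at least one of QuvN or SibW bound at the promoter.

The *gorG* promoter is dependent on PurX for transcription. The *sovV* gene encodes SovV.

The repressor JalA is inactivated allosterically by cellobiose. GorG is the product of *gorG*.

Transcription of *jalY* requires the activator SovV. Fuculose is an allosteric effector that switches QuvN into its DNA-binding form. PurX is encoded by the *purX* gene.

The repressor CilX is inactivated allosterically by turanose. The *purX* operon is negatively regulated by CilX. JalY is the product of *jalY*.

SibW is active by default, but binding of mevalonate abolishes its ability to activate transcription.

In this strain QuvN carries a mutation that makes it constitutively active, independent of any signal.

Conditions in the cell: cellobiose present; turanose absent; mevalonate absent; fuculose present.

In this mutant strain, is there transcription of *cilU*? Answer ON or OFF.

QuvN is constitutively active in this strain.
Mevalonate is absent, so SibW is active.
Activator QuvN is present, so *sovV* is transcribed.
So SovV is produced and active.
No repressor is bound and SovV is active, so *jalY* is transcribed.
So JalY is produced and active.
Cellobiose is present, so JalA is inactive.
Turanose is absent, so CilX is active.
With repressor CilX bound, *purX* is not transcribed.
So PurX is not produced.
Required activator PurX is absent, so *gorG* is not transcribed.
So GorG is not produced.
With repressor JalY bound, *cilU* is not transcribed.

OFF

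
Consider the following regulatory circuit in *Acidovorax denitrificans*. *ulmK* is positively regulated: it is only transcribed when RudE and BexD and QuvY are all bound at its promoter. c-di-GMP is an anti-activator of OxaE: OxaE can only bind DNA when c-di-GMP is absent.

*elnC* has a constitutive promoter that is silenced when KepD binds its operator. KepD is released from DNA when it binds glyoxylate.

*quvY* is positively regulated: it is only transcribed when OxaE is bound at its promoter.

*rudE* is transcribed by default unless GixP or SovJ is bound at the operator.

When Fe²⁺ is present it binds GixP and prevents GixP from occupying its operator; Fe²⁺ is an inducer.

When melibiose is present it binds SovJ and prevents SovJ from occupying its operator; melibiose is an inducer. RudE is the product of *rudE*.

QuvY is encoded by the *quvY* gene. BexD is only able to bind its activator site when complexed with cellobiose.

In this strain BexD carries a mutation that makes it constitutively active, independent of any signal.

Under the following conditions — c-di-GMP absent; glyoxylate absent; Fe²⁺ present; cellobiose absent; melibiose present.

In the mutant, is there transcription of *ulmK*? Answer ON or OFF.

Fe²⁺ is present, so GixP is inactive.
Melibiose is present, so SovJ is inactive.
With no repressor bound, *rudE* is transcribed.
So RudE is produced and active.
BexD is constitutively active in this strain.
c-di-GMP is absent, so OxaE is active.
No repressor is bound and OxaE is active, so *quvY* is transcribed.
So QuvY is produced and active.
No repressor is bound and RudE and BexD and QuvY are active, so *ulmK* is transcribed.

ON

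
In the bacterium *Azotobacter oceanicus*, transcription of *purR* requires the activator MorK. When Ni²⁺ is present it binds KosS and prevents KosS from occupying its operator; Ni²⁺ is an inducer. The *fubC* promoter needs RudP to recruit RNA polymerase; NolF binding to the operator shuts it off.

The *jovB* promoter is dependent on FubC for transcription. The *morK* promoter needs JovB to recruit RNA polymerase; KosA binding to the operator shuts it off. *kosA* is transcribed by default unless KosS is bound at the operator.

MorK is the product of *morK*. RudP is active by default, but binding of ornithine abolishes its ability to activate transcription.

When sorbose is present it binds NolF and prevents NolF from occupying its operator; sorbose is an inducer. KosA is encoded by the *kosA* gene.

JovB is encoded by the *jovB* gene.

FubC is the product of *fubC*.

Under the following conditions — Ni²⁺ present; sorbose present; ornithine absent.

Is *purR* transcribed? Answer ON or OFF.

Ornithine is absent, so RudP is active.
Sorbose is present, so NolF is inactive.
No repressor is bound and RudP is active, so *fubC* is transcribed.
So FubC is produced and active.
No repressor is bound and FubC is active, so *jovB* is transcribed.
So JovB is produced and active.
Ni²⁺ is present, so KosS is inactive.
With no repressor bound, *kosA* is transcribed.
So KosA is produced and active.
With repressor KosA bound, *morK* is not transcribed.
So MorK is not produced.
Required activator MorK is absent, so *purR* is not transcribed.

OFF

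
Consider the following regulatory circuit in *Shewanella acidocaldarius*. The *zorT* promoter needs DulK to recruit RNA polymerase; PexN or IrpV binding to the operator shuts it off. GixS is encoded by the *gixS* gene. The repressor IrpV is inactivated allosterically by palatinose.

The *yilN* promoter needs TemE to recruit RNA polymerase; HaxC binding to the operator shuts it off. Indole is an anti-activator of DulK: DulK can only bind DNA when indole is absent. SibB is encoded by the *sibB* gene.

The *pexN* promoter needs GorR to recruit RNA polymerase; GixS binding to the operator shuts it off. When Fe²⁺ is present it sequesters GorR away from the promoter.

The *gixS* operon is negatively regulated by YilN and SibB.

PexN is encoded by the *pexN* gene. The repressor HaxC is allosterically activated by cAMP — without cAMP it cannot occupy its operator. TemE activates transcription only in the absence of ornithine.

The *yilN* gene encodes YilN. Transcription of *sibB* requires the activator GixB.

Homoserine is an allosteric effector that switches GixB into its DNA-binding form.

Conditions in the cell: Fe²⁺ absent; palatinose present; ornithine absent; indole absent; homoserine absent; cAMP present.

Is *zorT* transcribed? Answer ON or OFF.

ON

Indole is absent, so DulK is active.
Fe²⁺ is absent, so GorR is active.
cAMP is present, so HaxC is active.
Ornithine is absent, so TemE is active.
With repressor HaxC bound, *yilN* is not transcribed.
So YilN is not produced.
Homoserine is absent, so GixB is inactive.
Required activator GixB is absent, so *sibB* is not transcribed.
So SibB is not produced.
With no repressor bound, *gixS* is transcribed.
So GixS is produced and active.
With repressor GixS bound, *pexN* is not transcribed.
So PexN is not produced.
Palatinose is present, so IrpV is inactive.
No repressor is bound and DulK is active, so *zorT* is transcribed.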